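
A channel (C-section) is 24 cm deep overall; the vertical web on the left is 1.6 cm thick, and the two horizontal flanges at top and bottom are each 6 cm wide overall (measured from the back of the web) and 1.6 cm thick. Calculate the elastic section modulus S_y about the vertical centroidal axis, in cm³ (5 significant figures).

S_y ≈ 28.129 cm³

Decompose the section into non-overlapping parts with the origin at the bottom-left of its bounding rectangle.
Web: 1.6 × 24, A = 38.4 cm², x = 0.8 cm, Ī = 8.192 cm⁴.
Top flange (beyond web): 4.4 × 1.6, A = 7.04 cm², x = 3.8 cm, Ī = 11.35787 cm⁴.
Bottom flange (beyond web): 4.4 × 1.6, A = 7.04 cm², x = 3.8 cm, Ī = 11.35787 cm⁴.
Centroid: x̄ = ΣA·x / ΣA = 1.604878 cm.
Transfer each piece to the vertical centroidal axis using Ī + A·d² with d = x − 1.604878:
  web: d = -0.804878 cm → contributes +33.06862 cm⁴
  top flange (beyond web): d = 2.195122 cm → contributes +45.28053 cm⁴
  bottom flange (beyond web): d = 2.195122 cm → contributes +45.28053 cm⁴
Total I = 123.6297 cm⁴.
Extreme fibre distance c = 4.395122 cm; S = I/c = 28.12884 cm³.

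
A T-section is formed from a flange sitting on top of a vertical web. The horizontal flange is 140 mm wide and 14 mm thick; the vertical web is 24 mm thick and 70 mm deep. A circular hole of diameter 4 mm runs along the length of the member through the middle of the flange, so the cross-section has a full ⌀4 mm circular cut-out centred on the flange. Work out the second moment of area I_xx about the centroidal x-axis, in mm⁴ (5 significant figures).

I_xx ≈ 2.3090 × 10⁶ mm⁴

Break the section into simple shapes (no overlaps), measuring from the bottom-left corner of the bounding box.
Flange: 140 × 14, A = 1 960 mm², y = 77 mm, Ī = 32013.33 mm⁴.
Web: 24 × 70, A = 1 680 mm², y = 35 mm, Ī = 686 000 mm⁴.
Hole (subtracted): ⌀4, A = 12.56637 mm², y = 77 mm, Ī = 12.56637 mm⁴.
Centroid: ȳ = ΣA·y / ΣA = 57.54823 mm.
Transfer each piece to the centroidal x-axis using Ī + A·d² with d = y − 57.54823:
  flange: d = 19.45177 mm → contributes +773621.1 mm⁴
  web: d = -22.54823 mm → contributes +1 540 150 mm⁴
  hole: d = 19.45177 mm → contributes −4767.32 mm⁴
Total I = 2 309 004 mm⁴.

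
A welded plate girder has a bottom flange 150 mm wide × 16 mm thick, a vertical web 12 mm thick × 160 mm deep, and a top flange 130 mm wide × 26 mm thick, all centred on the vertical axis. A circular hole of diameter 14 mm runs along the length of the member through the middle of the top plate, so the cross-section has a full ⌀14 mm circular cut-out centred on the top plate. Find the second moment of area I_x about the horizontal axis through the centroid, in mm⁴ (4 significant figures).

Treat the section as a set of non-overlapping primitives; coordinates are from the bounding-box lower-left.
Bottom plate: 150 × 16, A = 2 400 mm², y = 8 mm, Ī = 51 200 mm⁴.
Web plate: 12 × 160, A = 1 920 mm², y = 96 mm, Ī = 4 096 000 mm⁴.
Top plate: 130 × 26, A = 3 380 mm², y = 189 mm, Ī = 190 407 mm⁴.
Hole (subtracted): ⌀14, A = 153.938 mm², y = 189 mm, Ī = 1885.74 mm⁴.
Centroid: ȳ = ΣA·y / ΣA = 107.771 mm.
Transfer each piece to the horizontal axis through the centroid using Ī + A·d² with d = y − 107.771:
  bottom plate: d = -99.7709 mm → contributes +23 941 347 mm⁴
  web plate: d = -11.7709 mm → contributes +4 362 023 mm⁴
  top plate: d = 81.2291 mm → contributes +22 492 223 mm⁴
  hole: d = 81.2291 mm → contributes −1 017 595 mm⁴
Total I = 49 777 997 mm⁴.

I_x ≈ 4.978 × 10⁷ mm⁴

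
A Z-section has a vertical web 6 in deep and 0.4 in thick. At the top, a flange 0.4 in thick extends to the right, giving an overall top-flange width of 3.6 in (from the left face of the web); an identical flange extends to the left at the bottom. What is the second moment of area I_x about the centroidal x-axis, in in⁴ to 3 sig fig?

I_x ≈ 27.3 in⁴

Decompose the section into non-overlapping parts with the origin at the bottom-left of its bounding rectangle.
Web: 0.4 × 6, A = 2.4 in², y = 3 in, Ī = 7.2 in⁴.
Top flange (beyond web): 3.2 × 0.4, A = 1.28 in², y = 5.8 in, Ī = 0.017067 in⁴.
Bottom flange (beyond web): 3.2 × 0.4, A = 1.28 in², y = 0.2 in, Ī = 0.017067 in⁴.
Centroid: ȳ = ΣA·y / ΣA = 3 in.
Transfer each piece to the centroidal x-axis using Ī + A·d² with d = y − 3:
  web: d = 0 in → contributes +7.2 in⁴
  top flange (beyond web): d = 2.8 in → contributes +10.052 in⁴
  bottom flange (beyond web): d = -2.8 in → contributes +10.052 in⁴
Total I = 27.305 in⁴.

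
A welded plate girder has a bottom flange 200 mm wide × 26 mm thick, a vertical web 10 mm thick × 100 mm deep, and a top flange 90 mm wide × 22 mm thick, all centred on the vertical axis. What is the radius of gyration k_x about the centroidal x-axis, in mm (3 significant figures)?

Split into non-overlapping primitives; take the origin at the lower-left of the bounding box.
Bottom plate: 200 × 26, A = 5 200 mm², y = 13 mm, Ī = 292 933 mm⁴.
Web plate: 10 × 100, A = 1 000 mm², y = 76 mm, Ī = 833 333 mm⁴.
Top plate: 90 × 22, A = 1 980 mm², y = 137 mm, Ī = 79 860 mm⁴.
Centroid: ȳ = ΣA·y / ΣA = 50.716 mm.
Transfer each piece to the centroidal x-axis using Ī + A·d² with d = y − 50.716:
  bottom plate: d = -37.716 mm → contributes +7 690 066 mm⁴
  web plate: d = 25.284 mm → contributes +1 472 595 mm⁴
  top plate: d = 86.284 mm → contributes +14 820 688 mm⁴
Total I = 23 983 349 mm⁴.
Radius of gyration: k = √(I/A) = √(23 983 349 / 8 180) = 54.147 mm.

k_x ≈ 54.1 mm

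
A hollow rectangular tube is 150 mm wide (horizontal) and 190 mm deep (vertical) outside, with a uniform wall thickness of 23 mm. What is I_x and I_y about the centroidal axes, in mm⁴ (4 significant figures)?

I_x ≈ 5.986 × 10⁷ mm⁴, I_y ≈ 3.994 × 10⁷ mm⁴

Decompose the section into non-overlapping parts with the origin at the bottom-left of its bounding rectangle.
Outer rectangle: 150 × 190, A = 28 500 mm², y = 95 mm, Ī = 85 737 500 mm⁴.
Inner void (subtracted): 104 × 144, A = 14 976 mm², y = 95 mm, Ī = 25 878 528 mm⁴.
By symmetry the centroid is at mid-height, ȳ = 95 mm.
All pieces are centred on the centroidal x-axis, so I = ΣĪ (holes subtracted) = 59 858 972 mm⁴.
Repeating about the centroidal y-axis gives I_y = 39 939 132 mm⁴.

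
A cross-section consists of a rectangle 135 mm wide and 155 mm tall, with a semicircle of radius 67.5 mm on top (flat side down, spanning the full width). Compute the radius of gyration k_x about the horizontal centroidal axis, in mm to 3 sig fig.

Decompose the section into non-overlapping parts with the origin at the bottom-left of its bounding rectangle.
Rectangular body: 135 × 155, A = 20 925 mm², y = 77.5 mm, Ī = 41 893 594 mm⁴.
Semicircular cap: semicircle r = 67.5, A = 7156.9 mm², y = 183.65 mm, Ī = 2 278 490 mm⁴.
Centroid: ȳ = ΣA·y / ΣA = 104.55 mm.
Transfer each piece to the horizontal centroidal axis using Ī + A·d² with d = y − 104.55:
  rectangular body: d = -27.053 mm → contributes +57 207 599 mm⁴
  semicircular cap: d = 79.095 mm → contributes +47 052 588 mm⁴
Total I = 104 260 188 mm⁴.
Radius of gyration: k = √(I/A) = √(104 260 188 / 28 082) = 60.932 mm.

k_x ≈ 60.9 mm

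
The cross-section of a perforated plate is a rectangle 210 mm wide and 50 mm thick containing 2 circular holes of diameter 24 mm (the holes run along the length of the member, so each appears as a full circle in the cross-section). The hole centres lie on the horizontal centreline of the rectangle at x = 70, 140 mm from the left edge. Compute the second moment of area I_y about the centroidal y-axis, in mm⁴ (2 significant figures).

Decompose the section into non-overlapping parts with the origin at the bottom-left of its bounding rectangle.
Plate: 210 × 50, A = 10 500 mm², x = 105 mm, Ī = 38 587 500 mm⁴.
Hole 1 (subtracted): ⌀24, A = 452.4 mm², x = 70 mm, Ī = 16 286 mm⁴.
Hole 2 (subtracted): ⌀24, A = 452.4 mm², x = 140 mm, Ī = 16 286 mm⁴.
By symmetry the centroid is at mid-width, x̄ = 105 mm.
Transfer each piece to the centroidal y-axis using Ī + A·d² with d = x − 105:
  plate: d = 0 mm → contributes +38 587 500 mm⁴
  hole 1: d = -35 mm → contributes −570 463 mm⁴
  hole 2: d = 35 mm → contributes −570 463 mm⁴
Total I = 37 446 574 mm⁴.

I_y ≈ 3.7 × 10⁷ mm⁴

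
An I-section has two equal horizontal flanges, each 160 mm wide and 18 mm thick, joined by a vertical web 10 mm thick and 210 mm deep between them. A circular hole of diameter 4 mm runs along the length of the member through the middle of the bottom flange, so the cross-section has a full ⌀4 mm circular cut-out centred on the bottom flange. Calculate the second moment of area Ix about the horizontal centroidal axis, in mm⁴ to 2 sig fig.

Split into non-overlapping primitives; take the origin at the lower-left of the bounding box.
Bottom flange: 160 × 18, A = 2 880 mm², y = 9 mm, Ī = 77 760 mm⁴.
Web: 10 × 210, A = 2 100 mm², y = 123 mm, Ī = 7 717 500 mm⁴.
Top flange: 160 × 18, A = 2 880 mm², y = 237 mm, Ī = 77 760 mm⁴.
Hole (subtracted): ⌀4, A = 12.57 mm², y = 9 mm, Ī = 12.57 mm⁴.
Centroid: ȳ = ΣA·y / ΣA = 123.2 mm.
Transfer each piece to the horizontal centroidal axis using Ī + A·d² with d = y − 123.2:
  bottom flange: d = -114.2 mm → contributes +37 626 207 mm⁴
  web: d = -0.1826 mm → contributes +7 717 570 mm⁴
  top flange: d = 113.8 mm → contributes +37 386 465 mm⁴
  hole: d = -114.2 mm → contributes −163 849 mm⁴
Total I = 82 566 393 mm⁴.

Ix ≈ 8.3 × 10⁷ mm⁴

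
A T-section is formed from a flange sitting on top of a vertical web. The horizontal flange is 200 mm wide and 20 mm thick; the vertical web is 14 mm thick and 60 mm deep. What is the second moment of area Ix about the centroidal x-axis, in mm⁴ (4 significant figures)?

Decompose the section into non-overlapping parts with the origin at the bottom-left of its bounding rectangle.
Flange: 200 × 20, A = 4 000 mm², y = 70 mm, Ī = 133 333 mm⁴.
Web: 14 × 60, A = 840 mm², y = 30 mm, Ī = 252 000 mm⁴.
Centroid: ȳ = ΣA·y / ΣA = 63.0579 mm.
Transfer each piece to the centroidal x-axis using Ī + A·d² with d = y − 63.0579:
  flange: d = 6.94215 mm → contributes +326 107 mm⁴
  web: d = -33.0579 mm → contributes +1 169 970 mm⁴
Total I = 1 496 077 mm⁴.

Ix ≈ 1.496 × 10⁶ mm⁴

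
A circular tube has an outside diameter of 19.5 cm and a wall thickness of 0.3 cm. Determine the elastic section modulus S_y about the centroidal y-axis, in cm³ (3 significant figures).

Treat the section as a set of non-overlapping primitives; coordinates are from the bounding-box lower-left.
Outer circle: ⌀19.5, A = 298.65 cm², x = 9.75 cm, Ī = 7097.5 cm⁴.
Bore (subtracted): ⌀18.9, A = 280.55 cm², x = 9.75 cm, Ī = 6263.5 cm⁴.
By symmetry the centroid is at mid-width, x̄ = 9.75 cm.
All pieces are centred on the centroidal y-axis, so I = ΣĪ (holes subtracted) = 834.05 cm⁴.
Extreme fibre distance c = 9.75 cm; S = I/c = 85.543 cm³.

S_y ≈ 85.5 cm³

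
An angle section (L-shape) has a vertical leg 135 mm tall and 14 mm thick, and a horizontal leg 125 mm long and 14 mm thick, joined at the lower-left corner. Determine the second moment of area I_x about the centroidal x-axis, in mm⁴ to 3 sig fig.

I_x ≈ 6.02 × 10⁶ mm⁴

Split into non-overlapping primitives; take the origin at the lower-left of the bounding box.
Vertical leg: 14 × 135, A = 1 890 mm², y = 67.5 mm, Ī = 2 870 438 mm⁴.
Horizontal leg (remainder): 111 × 14, A = 1 554 mm², y = 7 mm, Ī = 25 382 mm⁴.
Centroid: ȳ = ΣA·y / ΣA = 40.201 mm.
Transfer each piece to the centroidal x-axis using Ī + A·d² with d = y − 40.201:
  vertical leg: d = 27.299 mm → contributes +4 278 910 mm⁴
  horizontal leg (remainder): d = -33.201 mm → contributes +1 738 389 mm⁴
Total I = 6 017 299 mm⁴.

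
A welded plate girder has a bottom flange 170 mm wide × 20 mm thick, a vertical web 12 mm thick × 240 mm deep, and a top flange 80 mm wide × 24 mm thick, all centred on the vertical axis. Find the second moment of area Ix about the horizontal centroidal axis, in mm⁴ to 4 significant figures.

Decompose the section into non-overlapping parts with the origin at the bottom-left of its bounding rectangle.
Bottom plate: 170 × 20, A = 3 400 mm², y = 10 mm, Ī = 113 333 mm⁴.
Web plate: 12 × 240, A = 2 880 mm², y = 140 mm, Ī = 13 824 000 mm⁴.
Top plate: 80 × 24, A = 1 920 mm², y = 272 mm, Ī = 92 160 mm⁴.
Centroid: ȳ = ΣA·y / ΣA = 117.005 mm.
Transfer each piece to the horizontal centroidal axis using Ī + A·d² with d = y − 117.005:
  bottom plate: d = -107.005 mm → contributes +39 043 483 mm⁴
  web plate: d = 22.9951 mm → contributes +15 346 874 mm⁴
  top plate: d = 154.995 mm → contributes +46 217 257 mm⁴
Total I = 100 607 613 mm⁴.

Ix ≈ 1.006 × 10⁸ mm⁴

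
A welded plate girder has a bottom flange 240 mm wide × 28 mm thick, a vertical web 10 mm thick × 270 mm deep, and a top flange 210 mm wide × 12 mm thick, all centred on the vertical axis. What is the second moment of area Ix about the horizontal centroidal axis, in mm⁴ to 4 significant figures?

Ix ≈ 1.812 × 10⁸ mm⁴

Treat the section as a set of non-overlapping primitives; coordinates are from the bounding-box lower-left.
Bottom plate: 240 × 28, A = 6 720 mm², y = 14 mm, Ī = 439 040 mm⁴.
Web plate: 10 × 270, A = 2 700 mm², y = 163 mm, Ī = 16 402 500 mm⁴.
Top plate: 210 × 12, A = 2 520 mm², y = 304 mm, Ī = 30 240 mm⁴.
Centroid: ȳ = ΣA·y / ΣA = 108.899 mm.
Transfer each piece to the horizontal centroidal axis using Ī + A·d² with d = y − 108.899:
  bottom plate: d = -94.8995 mm → contributes +60 958 786 mm⁴
  web plate: d = 54.1005 mm → contributes +24 305 034 mm⁴
  top plate: d = 195.101 mm → contributes +95 952 039 mm⁴
Total I = 181 215 859 mm⁴.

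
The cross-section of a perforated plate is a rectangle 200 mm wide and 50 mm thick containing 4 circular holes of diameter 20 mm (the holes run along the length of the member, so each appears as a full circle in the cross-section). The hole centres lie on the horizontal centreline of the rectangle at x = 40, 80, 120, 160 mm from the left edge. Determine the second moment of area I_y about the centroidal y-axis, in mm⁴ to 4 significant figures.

Break the section into simple shapes (no overlaps), measuring from the bottom-left corner of the bounding box.
Plate: 200 × 50, A = 10 000 mm², x = 100 mm, Ī = 33 333 333 mm⁴.
Hole 1 (subtracted): ⌀20, A = 314.159 mm², x = 40 mm, Ī = 7853.98 mm⁴.
Hole 2 (subtracted): ⌀20, A = 314.159 mm², x = 80 mm, Ī = 7853.98 mm⁴.
Hole 3 (subtracted): ⌀20, A = 314.159 mm², x = 120 mm, Ī = 7853.98 mm⁴.
Hole 4 (subtracted): ⌀20, A = 314.159 mm², x = 160 mm, Ī = 7853.98 mm⁴.
By symmetry the centroid is at mid-width, x̄ = 100 mm.
Transfer each piece to the centroidal y-axis using Ī + A·d² with d = x − 100:
  plate: d = 0 mm → contributes +33 333 333 mm⁴
  hole 1: d = -60 mm → contributes −1 138 827 mm⁴
  hole 2: d = -20 mm → contributes −133 518 mm⁴
  hole 3: d = 20 mm → contributes −133 518 mm⁴
  hole 4: d = 60 mm → contributes −1 138 827 mm⁴
Total I = 30 788 643 mm⁴.

I_y ≈ 3.079 × 10⁷ mm⁴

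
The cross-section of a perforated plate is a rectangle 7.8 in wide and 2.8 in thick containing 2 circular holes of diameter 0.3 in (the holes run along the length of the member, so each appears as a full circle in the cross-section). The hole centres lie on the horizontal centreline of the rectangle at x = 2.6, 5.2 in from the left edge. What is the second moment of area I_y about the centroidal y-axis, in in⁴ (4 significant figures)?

Split into non-overlapping primitives; take the origin at the lower-left of the bounding box.
Plate: 7.8 × 2.8, A = 21.84 in², x = 3.9 in, Ī = 110.729 in⁴.
Hole 1 (subtracted): ⌀0.3, A = 0.0706858 in², x = 2.6 in, Ī = 0.000397608 in⁴.
Hole 2 (subtracted): ⌀0.3, A = 0.0706858 in², x = 5.2 in, Ī = 0.000397608 in⁴.
By symmetry the centroid is at mid-width, x̄ = 3.9 in.
Transfer each piece to the centroidal y-axis using Ī + A·d² with d = x − 3.9:
  plate: d = 0 in → contributes +110.729 in⁴
  hole 1: d = -1.3 in → contributes −0.119857 in⁴
  hole 2: d = 1.3 in → contributes −0.119857 in⁴
Total I = 110.489 in⁴.

I_y ≈ 110.5 in⁴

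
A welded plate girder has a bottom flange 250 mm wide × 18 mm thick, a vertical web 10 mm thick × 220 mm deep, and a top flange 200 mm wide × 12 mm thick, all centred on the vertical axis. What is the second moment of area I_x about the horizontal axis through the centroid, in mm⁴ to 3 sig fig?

Decompose the section into non-overlapping parts with the origin at the bottom-left of its bounding rectangle.
Bottom plate: 250 × 18, A = 4 500 mm², y = 9 mm, Ī = 121 500 mm⁴.
Web plate: 10 × 220, A = 2 200 mm², y = 128 mm, Ī = 8 873 333 mm⁴.
Top plate: 200 × 12, A = 2 400 mm², y = 244 mm, Ī = 28 800 mm⁴.
Centroid: ȳ = ΣA·y / ΣA = 99.747 mm.
Transfer each piece to the horizontal axis through the centroid using Ī + A·d² with d = y − 99.747:
  bottom plate: d = -90.747 mm → contributes +37 179 287 mm⁴
  web plate: d = 28.253 mm → contributes +10 629 412 mm⁴
  top plate: d = 144.25 mm → contributes +49 970 052 mm⁴
Total I = 97 778 752 mm⁴.

I_x ≈ 9.78 × 10⁷ mm⁴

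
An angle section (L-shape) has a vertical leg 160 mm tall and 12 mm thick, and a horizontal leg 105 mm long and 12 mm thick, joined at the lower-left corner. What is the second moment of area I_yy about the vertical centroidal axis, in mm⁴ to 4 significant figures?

Split into non-overlapping primitives; take the origin at the lower-left of the bounding box.
Vertical leg: 12 × 160, A = 1 920 mm², x = 6 mm, Ī = 23 040 mm⁴.
Horizontal leg (remainder): 93 × 12, A = 1 116 mm², x = 58.5 mm, Ī = 804 357 mm⁴.
Centroid: x̄ = ΣA·x / ΣA = 25.2984 mm.
Transfer each piece to the vertical centroidal axis using Ī + A·d² with d = x − 25.2984:
  vertical leg: d = -19.2984 mm → contributes +738 104 mm⁴
  horizontal leg (remainder): d = 33.2016 mm → contributes +2 034 574 mm⁴
Total I = 2 772 678 mm⁴.

I_yy ≈ 2.773 × 10⁶ mm⁴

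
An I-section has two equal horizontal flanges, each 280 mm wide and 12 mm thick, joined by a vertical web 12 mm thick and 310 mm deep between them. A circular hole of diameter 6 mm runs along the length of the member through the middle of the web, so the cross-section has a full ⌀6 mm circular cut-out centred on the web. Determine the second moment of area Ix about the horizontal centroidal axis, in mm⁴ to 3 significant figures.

Treat the section as a set of non-overlapping primitives; coordinates are from the bounding-box lower-left.
Bottom flange: 280 × 12, A = 3 360 mm², y = 6 mm, Ī = 40 320 mm⁴.
Web: 12 × 310, A = 3 720 mm², y = 167 mm, Ī = 29 791 000 mm⁴.
Top flange: 280 × 12, A = 3 360 mm², y = 328 mm, Ī = 40 320 mm⁴.
Hole (subtracted): ⌀6, A = 28.274 mm², y = 167 mm, Ī = 63.617 mm⁴.
By symmetry the centroid is at mid-height, ȳ = 167 mm.
Transfer each piece to the horizontal centroidal axis using Ī + A·d² with d = y − 167:
  bottom flange: d = -161 mm → contributes +87 134 880 mm⁴
  web: d = 0 mm → contributes +29 791 000 mm⁴
  top flange: d = 161 mm → contributes +87 134 880 mm⁴
  hole: d = 0 mm → contributes −63.617 mm⁴
Total I = 204 060 696 mm⁴.

Ix ≈ 2.04 × 10⁸ mm⁴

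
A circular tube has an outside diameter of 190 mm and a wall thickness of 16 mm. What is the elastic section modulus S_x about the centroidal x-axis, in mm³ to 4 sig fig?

Treat the section as a set of non-overlapping primitives; coordinates are from the bounding-box lower-left.
Outer circle: ⌀190, A = 28352.9 mm², y = 95 mm, Ī = 63 971 171 mm⁴.
Bore (subtracted): ⌀158, A = 19606.7 mm², y = 95 mm, Ī = 30 591 322 mm⁴.
By symmetry the centroid is at mid-height, ȳ = 95 mm.
All pieces are centred on the centroidal x-axis, so I = ΣĪ (holes subtracted) = 33 379 849 mm⁴.
Extreme fibre distance c = 95 mm; S = I/c = 351 367 mm³.

S_x ≈ 3.514 × 10⁵ mm³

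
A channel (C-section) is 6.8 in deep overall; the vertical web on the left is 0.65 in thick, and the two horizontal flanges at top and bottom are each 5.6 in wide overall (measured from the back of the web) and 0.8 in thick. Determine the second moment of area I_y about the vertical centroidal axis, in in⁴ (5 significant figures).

Treat the section as a set of non-overlapping primitives; coordinates are from the bounding-box lower-left.
Web: 0.65 × 6.8, A = 4.42 in², x = 0.325 in, Ī = 0.1556208 in⁴.
Top flange (beyond web): 4.95 × 0.8, A = 3.96 in², x = 3.125 in, Ī = 8.085825 in⁴.
Bottom flange (beyond web): 4.95 × 0.8, A = 3.96 in², x = 3.125 in, Ī = 8.085825 in⁴.
Centroid: x̄ = ΣA·x / ΣA = 2.122083 in.
Transfer each piece to the vertical centroidal axis using Ī + A·d² with d = x − 2.122083:
  web: d = -1.797083 in → contributes +14.43004 in⁴
  top flange (beyond web): d = 1.002917 in → contributes +12.06896 in⁴
  bottom flange (beyond web): d = 1.002917 in → contributes +12.06896 in⁴
Total I = 38.56797 in⁴.

I_y ≈ 38.568 in⁴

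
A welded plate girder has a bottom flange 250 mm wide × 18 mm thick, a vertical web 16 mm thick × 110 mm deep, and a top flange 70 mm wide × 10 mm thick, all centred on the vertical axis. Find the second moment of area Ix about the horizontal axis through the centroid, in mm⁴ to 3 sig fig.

Split into non-overlapping primitives; take the origin at the lower-left of the bounding box.
Bottom plate: 250 × 18, A = 4 500 mm², y = 9 mm, Ī = 121 500 mm⁴.
Web plate: 16 × 110, A = 1 760 mm², y = 73 mm, Ī = 1 774 667 mm⁴.
Top plate: 70 × 10, A = 700 mm², y = 133 mm, Ī = 5833.3 mm⁴.
Centroid: ȳ = ΣA·y / ΣA = 37.655 mm.
Transfer each piece to the horizontal axis through the centroid using Ī + A·d² with d = y − 37.655:
  bottom plate: d = -28.655 mm → contributes +3 816 535 mm⁴
  web plate: d = 35.345 mm → contributes +3 973 359 mm⁴
  top plate: d = 95.345 mm → contributes +6 369 279 mm⁴
Total I = 14 159 172 mm⁴.

Ix ≈ 1.42 × 10⁷ mm⁴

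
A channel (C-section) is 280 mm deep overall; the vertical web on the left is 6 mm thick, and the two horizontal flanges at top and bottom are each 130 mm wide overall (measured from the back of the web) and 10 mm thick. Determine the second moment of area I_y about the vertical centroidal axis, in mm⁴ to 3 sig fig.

I_y ≈ 7.41 × 10⁶ mm⁴

Break the section into simple shapes (no overlaps), measuring from the bottom-left corner of the bounding box.
Web: 6 × 280, A = 1 680 mm², x = 3 mm, Ī = 5 040 mm⁴.
Top flange (beyond web): 124 × 10, A = 1 240 mm², x = 68 mm, Ī = 1 588 853 mm⁴.
Bottom flange (beyond web): 124 × 10, A = 1 240 mm², x = 68 mm, Ī = 1 588 853 mm⁴.
Centroid: x̄ = ΣA·x / ΣA = 41.75 mm.
Transfer each piece to the vertical centroidal axis using Ī + A·d² with d = x − 41.75:
  web: d = -38.75 mm → contributes +2 527 665 mm⁴
  top flange (beyond web): d = 26.25 mm → contributes +2 443 291 mm⁴
  bottom flange (beyond web): d = 26.25 mm → contributes +2 443 291 mm⁴
Total I = 7 414 247 mm⁴.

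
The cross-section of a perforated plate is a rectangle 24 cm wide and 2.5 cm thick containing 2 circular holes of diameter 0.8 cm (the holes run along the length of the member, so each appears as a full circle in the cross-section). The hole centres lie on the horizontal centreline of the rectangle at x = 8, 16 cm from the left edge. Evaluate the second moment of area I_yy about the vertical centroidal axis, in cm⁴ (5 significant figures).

Decompose the section into non-overlapping parts with the origin at the bottom-left of its bounding rectangle.
Plate: 24 × 2.5, A = 60 cm², x = 12 cm, Ī = 2 880 cm⁴.
Hole 1 (subtracted): ⌀0.8, A = 0.5026548 cm², x = 8 cm, Ī = 0.02010619 cm⁴.
Hole 2 (subtracted): ⌀0.8, A = 0.5026548 cm², x = 16 cm, Ī = 0.02010619 cm⁴.
By symmetry the centroid is at mid-width, x̄ = 12 cm.
Transfer each piece to the vertical centroidal axis using Ī + A·d² with d = x − 12:
  plate: d = 0 cm → contributes +2 880 cm⁴
  hole 1: d = -4 cm → contributes −8.062583 cm⁴
  hole 2: d = 4 cm → contributes −8.062583 cm⁴
Total I = 2863.875 cm⁴.

I_yy ≈ 2863.9 cm⁴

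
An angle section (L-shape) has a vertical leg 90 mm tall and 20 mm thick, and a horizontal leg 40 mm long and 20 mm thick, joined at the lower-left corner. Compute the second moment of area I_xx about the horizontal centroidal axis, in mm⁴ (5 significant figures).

I_xx ≈ 1.6292 × 10⁶ mm⁴

Break the section into simple shapes (no overlaps), measuring from the bottom-left corner of the bounding box.
Vertical leg: 20 × 90, A = 1 800 mm², y = 45 mm, Ī = 1 215 000 mm⁴.
Horizontal leg (remainder): 20 × 20, A = 400 mm², y = 10 mm, Ī = 13333.33 mm⁴.
Centroid: ȳ = ΣA·y / ΣA = 38.63636 mm.
Transfer each piece to the horizontal centroidal axis using Ī + A·d² with d = y − 38.63636:
  vertical leg: d = 6.363636 mm → contributes +1 287 893 mm⁴
  horizontal leg (remainder): d = -28.63636 mm → contributes +341349.9 mm⁴
Total I = 1 629 242 mm⁴.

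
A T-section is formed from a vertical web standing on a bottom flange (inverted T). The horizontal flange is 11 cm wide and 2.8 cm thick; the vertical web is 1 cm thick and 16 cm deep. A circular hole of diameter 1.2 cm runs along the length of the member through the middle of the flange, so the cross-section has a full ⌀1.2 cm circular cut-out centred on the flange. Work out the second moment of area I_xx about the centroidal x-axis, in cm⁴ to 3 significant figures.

I_xx ≈ 1280 cm⁴

Treat the section as a set of non-overlapping primitives; coordinates are from the bounding-box lower-left.
Flange: 11 × 2.8, A = 30.8 cm², y = 1.4 cm, Ī = 20.123 cm⁴.
Web: 1 × 16, A = 16 cm², y = 10.8 cm, Ī = 341.33 cm⁴.
Hole (subtracted): ⌀1.2, A = 1.131 cm², y = 1.4 cm, Ī = 0.10179 cm⁴.
Centroid: ȳ = ΣA·y / ΣA = 4.6933 cm.
Transfer each piece to the centroidal x-axis using Ī + A·d² with d = y − 4.6933:
  flange: d = -3.2933 cm → contributes +354.17 cm⁴
  web: d = 6.1067 cm → contributes +938.01 cm⁴
  hole: d = -3.2933 cm → contributes −12.368 cm⁴
Total I = 1279.8 cm⁴.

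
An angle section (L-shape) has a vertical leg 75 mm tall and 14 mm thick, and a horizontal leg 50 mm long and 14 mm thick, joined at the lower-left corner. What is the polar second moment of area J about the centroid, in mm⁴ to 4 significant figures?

J ≈ 1.102 × 10⁶ mm⁴

Treat the section as a set of non-overlapping primitives; coordinates are from the bounding-box lower-left.
Vertical leg: 14 × 75, A = 1 050 mm², y = 37.5 mm, Ī = 492 188 mm⁴.
Horizontal leg (remainder): 36 × 14, A = 504 mm², y = 7 mm, Ī = 8 232 mm⁴.
Centroid: ȳ = ΣA·y / ΣA = 27.6081 mm.
Transfer each piece to the centroidal x-axis using Ī + A·d² with d = y − 27.6081:
  vertical leg: d = 9.89189 mm → contributes +594 930 mm⁴
  horizontal leg (remainder): d = -20.6081 mm → contributes +222 278 mm⁴
Total I = 817 207 mm⁴.
For the y-axis: x̄ = 15.1081 mm.
Repeating about the centroidal y-axis gives I_y = 284 420 mm⁴.
Polar second moment: J = I_x + I_y = 1 101 627 mm⁴.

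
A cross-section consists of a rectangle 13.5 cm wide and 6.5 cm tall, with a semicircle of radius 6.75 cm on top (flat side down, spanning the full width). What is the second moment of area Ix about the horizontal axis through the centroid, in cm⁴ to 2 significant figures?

Treat the section as a set of non-overlapping primitives; coordinates are from the bounding-box lower-left.
Rectangular body: 13.5 × 6.5, A = 87.75 cm², y = 3.25 cm, Ī = 309 cm⁴.
Semicircular cap: semicircle r = 6.75, A = 71.57 cm², y = 9.365 cm, Ī = 227.8 cm⁴.
Centroid: ȳ = ΣA·y / ΣA = 5.997 cm.
Transfer each piece to the horizontal axis through the centroid using Ī + A·d² with d = y − 5.997:
  rectangular body: d = -2.747 cm → contributes +971.1 cm⁴
  semicircular cap: d = 3.368 cm → contributes +1 040 cm⁴
Total I = 2 011 cm⁴.

Ix ≈ 2000 cm⁴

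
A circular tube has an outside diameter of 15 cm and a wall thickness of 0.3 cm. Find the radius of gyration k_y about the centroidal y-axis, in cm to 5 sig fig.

Treat the section as a set of non-overlapping primitives; coordinates are from the bounding-box lower-left.
Outer circle: ⌀15, A = 176.7146 cm², x = 7.5 cm, Ī = 2485.049 cm⁴.
Bore (subtracted): ⌀14.4, A = 162.8602 cm², x = 7.5 cm, Ī = 2110.668 cm⁴.
By symmetry the centroid is at mid-width, x̄ = 7.5 cm.
All pieces are centred on the centroidal y-axis, so I = ΣĪ (holes subtracted) = 374.3812 cm⁴.
Radius of gyration: k = √(I/A) = √(374.3812 / 13.85442) = 5.198317 cm.

k_y ≈ 5.1983 cm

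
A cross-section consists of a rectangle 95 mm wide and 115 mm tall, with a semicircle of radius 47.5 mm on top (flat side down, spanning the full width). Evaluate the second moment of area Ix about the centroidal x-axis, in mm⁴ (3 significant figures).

Break the section into simple shapes (no overlaps), measuring from the bottom-left corner of the bounding box.
Rectangular body: 95 × 115, A = 10 925 mm², y = 57.5 mm, Ī = 12 040 260 mm⁴.
Semicircular cap: semicircle r = 47.5, A = 3544.1 mm², y = 135.16 mm, Ī = 558 736 mm⁴.
Centroid: ȳ = ΣA·y / ΣA = 76.522 mm.
Transfer each piece to the centroidal x-axis using Ī + A·d² with d = y − 76.522:
  rectangular body: d = -19.022 mm → contributes +15 993 404 mm⁴
  semicircular cap: d = 58.637 mm → contributes +12 744 618 mm⁴
Total I = 28 738 023 mm⁴.

Ix ≈ 2.87 × 10⁷ mm⁴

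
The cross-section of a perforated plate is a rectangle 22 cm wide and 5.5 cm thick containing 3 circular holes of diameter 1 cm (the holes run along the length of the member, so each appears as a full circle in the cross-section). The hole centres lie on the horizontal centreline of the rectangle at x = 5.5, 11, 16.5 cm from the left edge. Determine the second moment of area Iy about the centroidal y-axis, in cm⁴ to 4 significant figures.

Treat the section as a set of non-overlapping primitives; coordinates are from the bounding-box lower-left.
Plate: 22 × 5.5, A = 121 cm², x = 11 cm, Ī = 4880.33 cm⁴.
Hole 1 (subtracted): ⌀1, A = 0.785398 cm², x = 5.5 cm, Ī = 0.0490874 cm⁴.
Hole 2 (subtracted): ⌀1, A = 0.785398 cm², x = 11 cm, Ī = 0.0490874 cm⁴.
Hole 3 (subtracted): ⌀1, A = 0.785398 cm², x = 16.5 cm, Ī = 0.0490874 cm⁴.
By symmetry the centroid is at mid-width, x̄ = 11 cm.
Transfer each piece to the centroidal y-axis using Ī + A·d² with d = x − 11:
  plate: d = 0 cm → contributes +4880.33 cm⁴
  hole 1: d = -5.5 cm → contributes −23.8074 cm⁴
  hole 2: d = 0 cm → contributes −0.0490874 cm⁴
  hole 3: d = 5.5 cm → contributes −23.8074 cm⁴
Total I = 4832.67 cm⁴.

Iy ≈ 4833 cm⁴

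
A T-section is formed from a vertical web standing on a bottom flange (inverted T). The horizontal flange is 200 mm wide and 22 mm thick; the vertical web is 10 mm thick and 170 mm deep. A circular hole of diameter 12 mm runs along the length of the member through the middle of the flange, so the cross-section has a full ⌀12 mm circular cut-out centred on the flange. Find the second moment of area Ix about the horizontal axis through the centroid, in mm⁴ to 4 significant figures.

Treat the section as a set of non-overlapping primitives; coordinates are from the bounding-box lower-left.
Flange: 200 × 22, A = 4 400 mm², y = 11 mm, Ī = 177 467 mm⁴.
Web: 10 × 170, A = 1 700 mm², y = 107 mm, Ī = 4 094 167 mm⁴.
Hole (subtracted): ⌀12, A = 113.097 mm², y = 11 mm, Ī = 1017.88 mm⁴.
Centroid: ȳ = ΣA·y / ΣA = 38.2595 mm.
Transfer each piece to the horizontal axis through the centroid using Ī + A·d² with d = y − 38.2595:
  flange: d = -27.2595 mm → contributes +3 447 021 mm⁴
  web: d = 68.7405 mm → contributes +12 127 101 mm⁴
  hole: d = -27.2595 mm → contributes −85058.3 mm⁴
Total I = 15 489 064 mm⁴.

Ix ≈ 1.549 × 10⁷ mm⁴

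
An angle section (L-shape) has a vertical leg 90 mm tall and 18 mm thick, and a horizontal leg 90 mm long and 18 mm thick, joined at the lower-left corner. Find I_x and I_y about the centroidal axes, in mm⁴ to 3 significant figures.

I_x ≈ 2.06 × 10⁶ mm⁴, I_y ≈ 2.06 × 10⁶ mm⁴

Treat the section as a set of non-overlapping primitives; coordinates are from the bounding-box lower-left.
Vertical leg: 18 × 90, A = 1 620 mm², y = 45 mm, Ī = 1 093 500 mm⁴.
Horizontal leg (remainder): 72 × 18, A = 1 296 mm², y = 9 mm, Ī = 34 992 mm⁴.
Centroid: ȳ = ΣA·y / ΣA = 29 mm.
Transfer each piece to the centroidal x-axis using Ī + A·d² with d = y − 29:
  vertical leg: d = 16 mm → contributes +1 508 220 mm⁴
  horizontal leg (remainder): d = -20 mm → contributes +553 392 mm⁴
Total I = 2 061 612 mm⁴.
For the y-axis: x̄ = 29 mm.
Repeating about the centroidal y-axis gives I_y = 2 061 612 mm⁴.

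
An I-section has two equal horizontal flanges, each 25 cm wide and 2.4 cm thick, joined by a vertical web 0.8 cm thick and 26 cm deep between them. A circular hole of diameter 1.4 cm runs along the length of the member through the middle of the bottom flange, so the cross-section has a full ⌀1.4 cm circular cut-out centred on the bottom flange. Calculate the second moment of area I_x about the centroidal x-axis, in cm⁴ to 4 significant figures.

I_x ≈ 2.511 × 10⁴ cm⁴

Break the section into simple shapes (no overlaps), measuring from the bottom-left corner of the bounding box.
Bottom flange: 25 × 2.4, A = 60 cm², y = 1.2 cm, Ī = 28.8 cm⁴.
Web: 0.8 × 26, A = 20.8 cm², y = 15.4 cm, Ī = 1171.73 cm⁴.
Top flange: 25 × 2.4, A = 60 cm², y = 29.6 cm, Ī = 28.8 cm⁴.
Hole (subtracted): ⌀1.4, A = 1.53938 cm², y = 1.2 cm, Ī = 0.188574 cm⁴.
Centroid: ȳ = ΣA·y / ΣA = 15.557 cm.
Transfer each piece to the centroidal x-axis using Ī + A·d² with d = y − 15.557:
  bottom flange: d = -14.357 cm → contributes +12396.1 cm⁴
  web: d = -0.156966 cm → contributes +1172.25 cm⁴
  top flange: d = 14.043 cm → contributes +11861.2 cm⁴
  hole: d = -14.357 cm → contributes −317.489 cm⁴
Total I = 25112.1 cm⁴.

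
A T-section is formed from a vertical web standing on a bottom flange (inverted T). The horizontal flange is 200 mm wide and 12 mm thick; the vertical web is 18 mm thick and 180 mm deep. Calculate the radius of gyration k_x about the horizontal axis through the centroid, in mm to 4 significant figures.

Split into non-overlapping primitives; take the origin at the lower-left of the bounding box.
Flange: 200 × 12, A = 2 400 mm², y = 6 mm, Ī = 28 800 mm⁴.
Web: 18 × 180, A = 3 240 mm², y = 102 mm, Ī = 8 748 000 mm⁴.
Centroid: ȳ = ΣA·y / ΣA = 61.1489 mm.
Transfer each piece to the horizontal axis through the centroid using Ī + A·d² with d = y − 61.1489:
  flange: d = -55.1489 mm → contributes +7 328 172 mm⁴
  web: d = 40.8511 mm → contributes +14 154 943 mm⁴
Total I = 21 483 115 mm⁴.
Radius of gyration: k = √(I/A) = √(21 483 115 / 5 640) = 61.7176 mm.

k_x ≈ 61.72 mm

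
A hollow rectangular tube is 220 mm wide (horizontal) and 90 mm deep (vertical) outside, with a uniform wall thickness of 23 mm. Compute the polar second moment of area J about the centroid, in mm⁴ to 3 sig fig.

Decompose the section into non-overlapping parts with the origin at the bottom-left of its bounding rectangle.
Outer rectangle: 220 × 90, A = 19 800 mm², y = 45 mm, Ī = 13 365 000 mm⁴.
Inner void (subtracted): 174 × 44, A = 7 656 mm², y = 45 mm, Ī = 1 235 168 mm⁴.
By symmetry the centroid is at mid-height, ȳ = 45 mm.
All pieces are centred on the centroidal x-axis, so I = ΣĪ (holes subtracted) = 12 129 832 mm⁴.
Repeating about the centroidal y-axis gives I_y = 60 543 912 mm⁴.
Polar second moment: J = I_x + I_y = 72 673 744 mm⁴.

J ≈ 7.27 × 10⁷ mm⁴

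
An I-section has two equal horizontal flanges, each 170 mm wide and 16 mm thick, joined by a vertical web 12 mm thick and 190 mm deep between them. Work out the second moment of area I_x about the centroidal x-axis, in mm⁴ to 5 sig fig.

Break the section into simple shapes (no overlaps), measuring from the bottom-left corner of the bounding box.
Bottom flange: 170 × 16, A = 2 720 mm², y = 8 mm, Ī = 58026.67 mm⁴.
Web: 12 × 190, A = 2 280 mm², y = 111 mm, Ī = 6 859 000 mm⁴.
Top flange: 170 × 16, A = 2 720 mm², y = 214 mm, Ī = 58026.67 mm⁴.
By symmetry the centroid is at mid-height, ȳ = 111 mm.
Transfer each piece to the centroidal x-axis using Ī + A·d² with d = y − 111:
  bottom flange: d = -103 mm → contributes +28 914 507 mm⁴
  web: d = 0 mm → contributes +6 859 000 mm⁴
  top flange: d = 103 mm → contributes +28 914 507 mm⁴
Total I = 64 688 013 mm⁴.

I_x ≈ 6.4688 × 10⁷ mm⁴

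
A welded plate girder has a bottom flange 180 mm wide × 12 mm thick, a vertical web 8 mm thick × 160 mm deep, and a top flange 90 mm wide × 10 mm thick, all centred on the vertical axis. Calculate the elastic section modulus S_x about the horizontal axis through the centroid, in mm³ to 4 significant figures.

S_x ≈ 1.953 × 10⁵ mm³

Decompose the section into non-overlapping parts with the origin at the bottom-left of its bounding rectangle.
Bottom plate: 180 × 12, A = 2 160 mm², y = 6 mm, Ī = 25 920 mm⁴.
Web plate: 8 × 160, A = 1 280 mm², y = 92 mm, Ī = 2 730 667 mm⁴.
Top plate: 90 × 10, A = 900 mm², y = 177 mm, Ī = 7 500 mm⁴.
Centroid: ȳ = ΣA·y / ΣA = 66.8249 mm.
Transfer each piece to the horizontal axis through the centroid using Ī + A·d² with d = y − 66.8249:
  bottom plate: d = -60.8249 mm → contributes +8 017 200 mm⁴
  web plate: d = 25.1751 mm → contributes +3 541 913 mm⁴
  top plate: d = 110.175 mm → contributes +10 932 200 mm⁴
Total I = 22 491 314 mm⁴.
Extreme fibre distance c = 115.175 mm; S = I/c = 195 279 mm³.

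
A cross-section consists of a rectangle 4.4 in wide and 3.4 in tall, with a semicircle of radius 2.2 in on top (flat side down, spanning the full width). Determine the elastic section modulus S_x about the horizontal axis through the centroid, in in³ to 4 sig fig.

S_x ≈ 17.24 in³

Break the section into simple shapes (no overlaps), measuring from the bottom-left corner of the bounding box.
Rectangular body: 4.4 × 3.4, A = 14.96 in², y = 1.7 in, Ī = 14.4115 in⁴.
Semicircular cap: semicircle r = 2.2, A = 7.60265 in², y = 4.33371 in, Ī = 2.57112 in⁴.
Centroid: ȳ = ΣA·y / ΣA = 2.58745 in.
Transfer each piece to the horizontal axis through the centroid using Ī + A·d² with d = y − 2.58745:
  rectangular body: d = -0.887448 in → contributes +26.1934 in⁴
  semicircular cap: d = 1.74626 in → contributes +25.7549 in⁴
Total I = 51.9483 in⁴.
Extreme fibre distance c = 3.01255 in; S = I/c = 17.2439 in³.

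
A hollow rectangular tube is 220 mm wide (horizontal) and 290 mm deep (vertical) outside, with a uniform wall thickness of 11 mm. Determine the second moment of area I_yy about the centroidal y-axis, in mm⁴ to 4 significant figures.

I_yy ≈ 8.397 × 10⁷ mm⁴

Treat the section as a set of non-overlapping primitives; coordinates are from the bounding-box lower-left.
Outer rectangle: 220 × 290, A = 63 800 mm², x = 110 mm, Ī = 257 326 667 mm⁴.
Inner void (subtracted): 198 × 268, A = 53 064 mm², x = 110 mm, Ī = 173 360 088 mm⁴.
By symmetry the centroid is at mid-width, x̄ = 110 mm.
All pieces are centred on the centroidal y-axis, so I = ΣĪ (holes subtracted) = 83 966 579 mm⁴.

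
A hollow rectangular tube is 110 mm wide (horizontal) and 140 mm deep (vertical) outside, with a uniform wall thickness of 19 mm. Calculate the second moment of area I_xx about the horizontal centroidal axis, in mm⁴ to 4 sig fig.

Break the section into simple shapes (no overlaps), measuring from the bottom-left corner of the bounding box.
Outer rectangle: 110 × 140, A = 15 400 mm², y = 70 mm, Ī = 25 153 333 mm⁴.
Inner void (subtracted): 72 × 102, A = 7 344 mm², y = 70 mm, Ī = 6 367 248 mm⁴.
By symmetry the centroid is at mid-height, ȳ = 70 mm.
All pieces are centred on the horizontal centroidal axis, so I = ΣĪ (holes subtracted) = 18 786 085 mm⁴.

I_xx ≈ 1.879 × 10⁷ mm⁴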